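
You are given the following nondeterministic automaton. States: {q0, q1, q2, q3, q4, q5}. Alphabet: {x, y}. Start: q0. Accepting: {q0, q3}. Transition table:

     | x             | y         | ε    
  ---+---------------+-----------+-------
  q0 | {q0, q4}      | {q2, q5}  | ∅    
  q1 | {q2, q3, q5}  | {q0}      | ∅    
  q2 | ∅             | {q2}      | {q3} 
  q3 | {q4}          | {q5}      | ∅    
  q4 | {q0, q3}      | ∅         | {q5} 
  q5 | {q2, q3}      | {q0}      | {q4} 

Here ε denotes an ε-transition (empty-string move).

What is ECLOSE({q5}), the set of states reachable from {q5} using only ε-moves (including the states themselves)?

Begin with {q5}.
ε-move q5 → q4; add q4.

{q4, q5}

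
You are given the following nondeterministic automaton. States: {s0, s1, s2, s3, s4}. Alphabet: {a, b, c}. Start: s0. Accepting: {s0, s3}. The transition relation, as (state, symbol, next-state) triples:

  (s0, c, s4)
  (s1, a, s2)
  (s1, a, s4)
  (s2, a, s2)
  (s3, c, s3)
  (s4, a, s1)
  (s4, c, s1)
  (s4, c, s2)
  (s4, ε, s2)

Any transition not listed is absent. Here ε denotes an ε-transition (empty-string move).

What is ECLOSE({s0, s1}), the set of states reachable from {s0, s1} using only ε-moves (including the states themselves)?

{s0, s1}

Begin with {s0, s1}.
No ε-moves leave this set, so the closure equals the set itself.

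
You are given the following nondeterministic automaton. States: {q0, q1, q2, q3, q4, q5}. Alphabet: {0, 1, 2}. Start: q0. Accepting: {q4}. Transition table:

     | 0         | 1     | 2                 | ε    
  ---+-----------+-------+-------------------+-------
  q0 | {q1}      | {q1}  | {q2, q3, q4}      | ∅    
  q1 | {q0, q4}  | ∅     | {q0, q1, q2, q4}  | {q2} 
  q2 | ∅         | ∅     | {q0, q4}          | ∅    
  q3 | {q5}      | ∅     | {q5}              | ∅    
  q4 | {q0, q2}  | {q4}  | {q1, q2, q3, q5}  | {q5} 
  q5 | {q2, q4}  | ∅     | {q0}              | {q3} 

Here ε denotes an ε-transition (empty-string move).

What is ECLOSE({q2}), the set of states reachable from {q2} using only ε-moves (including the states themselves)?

{q2}

Begin with {q2}.
No ε-moves leave this set, so the closure equals the set itself.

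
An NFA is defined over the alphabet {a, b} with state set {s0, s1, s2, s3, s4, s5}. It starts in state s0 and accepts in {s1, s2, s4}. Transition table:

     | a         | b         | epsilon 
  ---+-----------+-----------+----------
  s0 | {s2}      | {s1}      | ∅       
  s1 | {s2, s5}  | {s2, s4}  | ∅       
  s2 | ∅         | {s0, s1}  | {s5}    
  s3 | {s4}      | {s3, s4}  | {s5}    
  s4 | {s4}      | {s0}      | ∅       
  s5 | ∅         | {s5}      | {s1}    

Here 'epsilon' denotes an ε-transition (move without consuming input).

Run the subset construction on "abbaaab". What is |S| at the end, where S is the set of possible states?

5

Start in {s0}.
Read 'a': s0→{s2}; union {s2}; ε-closure = {s1, s2, s5}.
Read 'b': s1→{s2, s4}, s2→{s0, s1}, s5→{s5}; now {s0, s1, s2, s4, s5}.
Read 'b': s0→{s1}, s1→{s2, s4}, s2→{s0, s1}, s4→{s0}, s5→{s5}; now {s0, s1, s2, s4, s5}.
Read 'a': s0→{s2}, s1→{s2, s5}, s2→∅, s4→{s4}, s5→∅; union {s2, s4, s5}; ε-closure = {s1, s2, s4, s5}.
Read 'a': s1→{s2, s5}, s2→∅, s4→{s4}, s5→∅; union {s2, s4, s5}; ε-closure = {s1, s2, s4, s5}.
Read 'a': s1→{s2, s5}, s2→∅, s4→{s4}, s5→∅; union {s2, s4, s5}; ε-closure = {s1, s2, s4, s5}.
Read 'b': s1→{s2, s4}, s2→{s0, s1}, s4→{s0}, s5→{s5}; now {s0, s1, s2, s4, s5}.
That set has 5 states.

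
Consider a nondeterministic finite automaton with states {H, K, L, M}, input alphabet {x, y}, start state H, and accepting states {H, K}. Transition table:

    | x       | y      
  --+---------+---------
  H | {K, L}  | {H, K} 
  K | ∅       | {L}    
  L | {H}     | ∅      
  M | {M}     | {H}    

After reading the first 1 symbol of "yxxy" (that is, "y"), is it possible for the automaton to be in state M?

No

Start in {H}.
Read 'y': {H} → {H, K}.
State M is not in {H, K}.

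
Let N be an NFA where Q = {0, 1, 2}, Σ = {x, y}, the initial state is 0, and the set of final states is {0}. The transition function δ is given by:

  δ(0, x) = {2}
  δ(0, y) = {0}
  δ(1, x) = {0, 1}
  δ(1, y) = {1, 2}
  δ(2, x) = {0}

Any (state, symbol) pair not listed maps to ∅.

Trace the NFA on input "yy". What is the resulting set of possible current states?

{0}

Start in {0}.
Read 'y': 0→{0}; now {0}.
Read 'y': 0→{0}; now {0}.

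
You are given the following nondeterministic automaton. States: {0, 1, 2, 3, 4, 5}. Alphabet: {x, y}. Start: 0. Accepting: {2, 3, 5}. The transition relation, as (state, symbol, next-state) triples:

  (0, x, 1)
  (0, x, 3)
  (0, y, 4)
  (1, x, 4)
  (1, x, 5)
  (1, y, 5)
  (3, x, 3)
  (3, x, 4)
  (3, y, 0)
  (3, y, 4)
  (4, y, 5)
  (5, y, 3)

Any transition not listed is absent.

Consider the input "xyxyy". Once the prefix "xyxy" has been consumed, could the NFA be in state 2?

Start in {0}.
Read 'x': 0→{1, 3}; now {1, 3}.
Read 'y': 1→{5}, 3→{0, 4}; now {0, 4, 5}.
Read 'x': 0→{1, 3}, 4→∅, 5→∅; now {1, 3}.
Read 'y': 1→{5}, 3→{0, 4}; now {0, 4, 5}.
State 2 is not in {0, 4, 5}.

No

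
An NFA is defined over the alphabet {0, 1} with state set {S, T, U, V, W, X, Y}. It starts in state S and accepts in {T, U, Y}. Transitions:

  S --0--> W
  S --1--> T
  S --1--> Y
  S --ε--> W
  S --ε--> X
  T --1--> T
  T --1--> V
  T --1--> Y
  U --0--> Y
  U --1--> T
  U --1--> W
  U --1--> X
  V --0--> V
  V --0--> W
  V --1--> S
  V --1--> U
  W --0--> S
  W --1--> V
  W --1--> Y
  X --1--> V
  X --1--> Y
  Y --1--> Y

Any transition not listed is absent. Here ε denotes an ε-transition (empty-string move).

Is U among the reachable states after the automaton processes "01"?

No

Start: ε-closure({S}) = {S, W, X}.
Read '0': S→{W}, W→{S}, X→∅; union {S, W}; ε-closure = {S, W, X}.
Read '1': S→{T, Y}, W→{V, Y}, X→{V, Y}; now {T, V, Y}.
State U is not in {T, V, Y}.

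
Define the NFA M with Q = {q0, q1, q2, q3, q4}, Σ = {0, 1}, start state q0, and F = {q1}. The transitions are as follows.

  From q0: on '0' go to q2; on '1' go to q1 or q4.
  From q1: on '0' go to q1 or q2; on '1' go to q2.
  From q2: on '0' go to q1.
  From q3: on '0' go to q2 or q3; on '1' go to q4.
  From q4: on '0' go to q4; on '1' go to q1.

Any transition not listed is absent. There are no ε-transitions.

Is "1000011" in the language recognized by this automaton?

No

Start in {q0}.
Read '1': q0→{q1, q4}; now {q1, q4}.
Read '0': q1→{q1, q2}, q4→{q4}; now {q1, q2, q4}.
Read '0': q1→{q1, q2}, q2→{q1}, q4→{q4}; now {q1, q2, q4}.
Read '0': q1→{q1, q2}, q2→{q1}, q4→{q4}; now {q1, q2, q4}.
Read '0': q1→{q1, q2}, q2→{q1}, q4→{q4}; now {q1, q2, q4}.
Read '1': q1→{q2}, q2→∅, q4→{q1}; now {q1, q2}.
Read '1': q1→{q2}, q2→∅; now {q2}.
The final set {q2} contains no accepting state.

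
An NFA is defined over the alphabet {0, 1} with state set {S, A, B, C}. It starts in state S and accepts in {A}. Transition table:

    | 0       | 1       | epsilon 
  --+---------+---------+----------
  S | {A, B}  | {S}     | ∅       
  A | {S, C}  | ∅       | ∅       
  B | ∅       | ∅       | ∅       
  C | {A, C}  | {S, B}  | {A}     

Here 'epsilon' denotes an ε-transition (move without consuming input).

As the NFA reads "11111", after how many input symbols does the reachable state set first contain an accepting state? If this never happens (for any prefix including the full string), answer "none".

none

Start in {S}.
Read '1': S→{S}; now {S}.
Read '1': S→{S}; now {S}.
Read '1': S→{S}; now {S}.
Read '1': S→{S}; now {S}.
Read '1': S→{S}; now {S}.
No reachable set along the way intersects F.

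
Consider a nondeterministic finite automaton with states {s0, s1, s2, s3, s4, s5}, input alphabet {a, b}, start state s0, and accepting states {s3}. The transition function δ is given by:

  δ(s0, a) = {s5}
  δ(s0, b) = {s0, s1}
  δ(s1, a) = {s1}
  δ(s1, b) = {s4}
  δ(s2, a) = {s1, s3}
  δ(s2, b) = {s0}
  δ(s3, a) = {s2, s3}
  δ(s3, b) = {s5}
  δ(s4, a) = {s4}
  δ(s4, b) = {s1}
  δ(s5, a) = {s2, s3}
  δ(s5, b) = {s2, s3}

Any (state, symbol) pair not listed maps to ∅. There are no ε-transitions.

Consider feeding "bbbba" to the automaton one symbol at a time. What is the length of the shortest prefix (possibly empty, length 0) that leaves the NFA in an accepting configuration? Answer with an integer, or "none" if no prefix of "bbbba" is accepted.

Start in {s0}.
Read 'b': {s0} → {s0, s1}.
Read 'b': {s0, s1} → {s0, s1, s4}.
Read 'b': {s0, s1, s4} → {s0, s1, s4}.
Read 'b': {s0, s1, s4} → {s0, s1, s4}.
Read 'a': {s0, s1, s4} → {s1, s4, s5}.
No reachable set along the way intersects F.

none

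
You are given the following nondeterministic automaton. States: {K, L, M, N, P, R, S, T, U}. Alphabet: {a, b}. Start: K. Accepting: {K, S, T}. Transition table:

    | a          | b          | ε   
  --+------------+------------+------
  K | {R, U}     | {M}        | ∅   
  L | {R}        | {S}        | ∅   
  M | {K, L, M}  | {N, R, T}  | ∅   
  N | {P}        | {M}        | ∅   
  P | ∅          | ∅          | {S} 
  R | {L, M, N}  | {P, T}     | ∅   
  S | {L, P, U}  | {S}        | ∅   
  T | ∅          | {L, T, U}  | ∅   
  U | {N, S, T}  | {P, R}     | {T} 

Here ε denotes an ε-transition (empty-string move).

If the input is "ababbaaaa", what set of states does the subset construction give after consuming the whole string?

Start in {K}.
Read 'a': K→{R, U}; union {R, U}; ε-closure = {R, T, U}.
Read 'b': R→{P, T}, T→{L, T, U}, U→{P, R}; union {L, P, R, T, U}; ε-closure = {L, P, R, S, T, U}.
Read 'a': L→{R}, P→∅, R→{L, M, N}, S→{L, P, U}, T→∅, U→{N, S, T}; now {L, M, N, P, R, S, T, U}.
Read 'b': L→{S}, M→{N, R, T}, N→{M}, P→∅, R→{P, T}, S→{S}, T→{L, T, U}, U→{P, R}; now {L, M, N, P, R, S, T, U}.
Read 'b': L→{S}, M→{N, R, T}, N→{M}, P→∅, R→{P, T}, S→{S}, T→{L, T, U}, U→{P, R}; now {L, M, N, P, R, S, T, U}.
Read 'a': L→{R}, M→{K, L, M}, N→{P}, P→∅, R→{L, M, N}, S→{L, P, U}, T→∅, U→{N, S, T}; now {K, L, M, N, P, R, S, T, U}.
Read 'a': K→{R, U}, L→{R}, M→{K, L, M}, N→{P}, P→∅, R→{L, M, N}, S→{L, P, U}, T→∅, U→{N, S, T}; now {K, L, M, N, P, R, S, T, U}.
Read 'a': K→{R, U}, L→{R}, M→{K, L, M}, N→{P}, P→∅, R→{L, M, N}, S→{L, P, U}, T→∅, U→{N, S, T}; now {K, L, M, N, P, R, S, T, U}.
Read 'a': K→{R, U}, L→{R}, M→{K, L, M}, N→{P}, P→∅, R→{L, M, N}, S→{L, P, U}, T→∅, U→{N, S, T}; now {K, L, M, N, P, R, S, T, U}.

{K, L, M, N, P, R, S, T, U}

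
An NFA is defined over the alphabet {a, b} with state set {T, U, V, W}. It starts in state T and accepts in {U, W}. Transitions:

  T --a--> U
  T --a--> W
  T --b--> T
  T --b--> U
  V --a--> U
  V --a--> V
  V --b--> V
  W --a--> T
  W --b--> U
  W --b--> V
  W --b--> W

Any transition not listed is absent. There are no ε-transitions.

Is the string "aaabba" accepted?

Yes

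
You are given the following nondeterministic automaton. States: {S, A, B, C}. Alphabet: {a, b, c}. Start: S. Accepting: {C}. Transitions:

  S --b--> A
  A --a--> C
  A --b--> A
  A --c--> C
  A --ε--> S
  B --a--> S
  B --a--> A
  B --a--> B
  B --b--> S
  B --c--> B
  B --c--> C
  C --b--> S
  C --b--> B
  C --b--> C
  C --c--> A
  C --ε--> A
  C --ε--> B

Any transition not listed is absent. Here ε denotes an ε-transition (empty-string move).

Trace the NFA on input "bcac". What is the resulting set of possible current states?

Start in {S}.
Read 'b': S→{A}; union {A}; ε-closure = {S, A}.
Read 'c': S→∅, A→{C}; union {C}; ε-closure = {S, A, B, C}.
Read 'a': S→∅, A→{C}, B→{S, A, B}, C→∅; now {S, A, B, C}.
Read 'c': S→∅, A→{C}, B→{B, C}, C→{A}; union {A, B, C}; ε-closure = {S, A, B, C}.

{S, A, B, C}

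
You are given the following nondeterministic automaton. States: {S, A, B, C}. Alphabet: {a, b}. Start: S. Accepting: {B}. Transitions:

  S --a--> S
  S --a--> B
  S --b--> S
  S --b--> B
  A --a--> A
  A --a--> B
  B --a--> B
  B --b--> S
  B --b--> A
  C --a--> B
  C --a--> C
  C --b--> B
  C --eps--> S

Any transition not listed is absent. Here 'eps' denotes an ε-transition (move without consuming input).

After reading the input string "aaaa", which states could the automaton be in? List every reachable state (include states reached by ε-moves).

{S, B}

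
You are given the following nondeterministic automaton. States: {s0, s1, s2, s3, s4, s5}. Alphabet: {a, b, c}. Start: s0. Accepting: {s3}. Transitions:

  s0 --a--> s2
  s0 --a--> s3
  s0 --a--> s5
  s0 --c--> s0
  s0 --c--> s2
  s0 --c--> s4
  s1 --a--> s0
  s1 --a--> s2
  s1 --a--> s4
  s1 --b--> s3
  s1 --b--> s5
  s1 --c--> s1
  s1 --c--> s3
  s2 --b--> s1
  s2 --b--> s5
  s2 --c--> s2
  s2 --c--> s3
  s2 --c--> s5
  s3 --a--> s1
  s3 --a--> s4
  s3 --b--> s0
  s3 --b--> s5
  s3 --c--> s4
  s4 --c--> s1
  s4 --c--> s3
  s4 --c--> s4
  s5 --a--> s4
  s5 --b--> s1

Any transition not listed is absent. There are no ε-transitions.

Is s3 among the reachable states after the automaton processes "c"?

No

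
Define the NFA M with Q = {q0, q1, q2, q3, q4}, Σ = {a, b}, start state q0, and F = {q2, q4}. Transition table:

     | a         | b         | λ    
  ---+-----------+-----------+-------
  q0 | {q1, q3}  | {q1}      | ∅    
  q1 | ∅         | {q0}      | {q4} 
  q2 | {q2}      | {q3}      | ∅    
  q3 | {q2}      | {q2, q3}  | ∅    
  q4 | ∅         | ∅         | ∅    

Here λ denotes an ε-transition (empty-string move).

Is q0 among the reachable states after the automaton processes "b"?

No

Start in {q0}.
Read 'b': q0→{q1}; union {q1}; ε-closure = {q1, q4}.
State q0 is not in {q1, q4}.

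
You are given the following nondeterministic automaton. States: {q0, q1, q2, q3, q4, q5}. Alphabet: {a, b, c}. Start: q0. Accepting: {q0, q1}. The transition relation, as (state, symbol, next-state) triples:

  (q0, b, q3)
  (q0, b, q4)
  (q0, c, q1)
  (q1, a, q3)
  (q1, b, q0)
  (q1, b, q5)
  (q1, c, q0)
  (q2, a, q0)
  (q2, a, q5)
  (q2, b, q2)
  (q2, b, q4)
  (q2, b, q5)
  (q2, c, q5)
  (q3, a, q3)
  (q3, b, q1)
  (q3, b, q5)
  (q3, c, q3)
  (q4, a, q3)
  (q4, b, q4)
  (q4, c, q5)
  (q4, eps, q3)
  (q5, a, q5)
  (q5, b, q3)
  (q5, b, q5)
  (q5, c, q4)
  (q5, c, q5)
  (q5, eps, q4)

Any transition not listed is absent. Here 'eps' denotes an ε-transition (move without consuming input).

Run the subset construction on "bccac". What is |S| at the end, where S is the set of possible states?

Start in {q0}.
Read 'b': {q0} → {q3, q4}.
Read 'c': {q3, q4} → {q3, q4, q5}.
Read 'c': {q3, q4, q5} → {q3, q4, q5}.
Read 'a': {q3, q4, q5} → {q3, q4, q5}.
Read 'c': {q3, q4, q5} → {q3, q4, q5}.
That set has 3 states.

3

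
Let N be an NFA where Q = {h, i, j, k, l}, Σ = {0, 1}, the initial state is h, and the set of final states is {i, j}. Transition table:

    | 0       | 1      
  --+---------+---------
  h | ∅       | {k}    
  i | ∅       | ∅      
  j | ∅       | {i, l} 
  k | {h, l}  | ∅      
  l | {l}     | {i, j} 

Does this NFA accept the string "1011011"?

Yes

Start in {h}.
Read '1': {h} → {k}.
Read '0': {k} → {h, l}.
Read '1': {h, l} → {i, j, k}.
Read '1': {i, j, k} → {i, l}.
Read '0': {i, l} → {l}.
Read '1': {l} → {i, j}.
Read '1': {i, j} → {i, l}.
The final set {i, l} contains the accepting state i.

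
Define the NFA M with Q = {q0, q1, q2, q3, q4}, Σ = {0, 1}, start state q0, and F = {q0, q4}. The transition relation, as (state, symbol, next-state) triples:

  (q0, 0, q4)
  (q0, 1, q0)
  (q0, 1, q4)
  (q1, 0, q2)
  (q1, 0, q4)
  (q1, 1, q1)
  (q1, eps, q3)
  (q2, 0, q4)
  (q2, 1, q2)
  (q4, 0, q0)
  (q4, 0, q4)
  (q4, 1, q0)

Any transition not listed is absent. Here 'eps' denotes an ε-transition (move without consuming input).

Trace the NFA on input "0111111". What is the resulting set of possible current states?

{q0, q4}

Start in {q0}.
Read '0': q0→{q4}; now {q4}.
Read '1': q4→{q0}; now {q0}.
Read '1': q0→{q0, q4}; now {q0, q4}.
Read '1': q0→{q0, q4}, q4→{q0}; now {q0, q4}.
Read '1': q0→{q0, q4}, q4→{q0}; now {q0, q4}.
Read '1': q0→{q0, q4}, q4→{q0}; now {q0, q4}.
Read '1': q0→{q0, q4}, q4→{q0}; now {q0, q4}.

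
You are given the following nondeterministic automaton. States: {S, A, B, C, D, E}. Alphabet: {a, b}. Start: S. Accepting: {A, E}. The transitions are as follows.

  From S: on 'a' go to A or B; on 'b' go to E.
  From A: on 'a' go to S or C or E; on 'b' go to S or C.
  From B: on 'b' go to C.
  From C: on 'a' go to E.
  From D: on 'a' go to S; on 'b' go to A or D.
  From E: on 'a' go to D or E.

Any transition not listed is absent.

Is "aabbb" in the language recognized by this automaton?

No

Start in {S}.
Read 'a': S→{A, B}; now {A, B}.
Read 'a': A→{S, C, E}, B→∅; now {S, C, E}.
Read 'b': S→{E}, C→∅, E→∅; now {E}.
Read 'b': E→∅; now ∅.
The set is empty and remains empty for the remaining 1 symbol.
The final set ∅ contains no accepting state.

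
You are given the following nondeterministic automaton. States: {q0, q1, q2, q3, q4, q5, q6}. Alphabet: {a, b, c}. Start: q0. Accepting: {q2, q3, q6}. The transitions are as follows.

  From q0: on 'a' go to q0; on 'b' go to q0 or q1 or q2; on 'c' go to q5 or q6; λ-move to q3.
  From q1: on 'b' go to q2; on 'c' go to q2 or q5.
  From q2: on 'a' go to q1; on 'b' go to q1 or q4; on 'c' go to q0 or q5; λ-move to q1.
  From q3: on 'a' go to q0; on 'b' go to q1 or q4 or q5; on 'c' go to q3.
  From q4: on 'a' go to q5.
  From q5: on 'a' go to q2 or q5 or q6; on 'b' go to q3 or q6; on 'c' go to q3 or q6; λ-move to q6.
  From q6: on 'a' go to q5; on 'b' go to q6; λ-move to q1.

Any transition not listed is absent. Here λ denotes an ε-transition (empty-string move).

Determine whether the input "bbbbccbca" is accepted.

Start: ε-closure({q0}) = {q0, q3}.
Read 'b': {q0, q3} → {q0, q1, q2, q3, q4, q5, q6}.
Read 'b': {q0, q1, q2, q3, q4, q5, q6} → {q0, q1, q2, q3, q4, q5, q6}.
Read 'b': {q0, q1, q2, q3, q4, q5, q6} → {q0, q1, q2, q3, q4, q5, q6}.
Read 'b': {q0, q1, q2, q3, q4, q5, q6} → {q0, q1, q2, q3, q4, q5, q6}.
Read 'c': {q0, q1, q2, q3, q4, q5, q6} → {q0, q1, q2, q3, q5, q6}.
Read 'c': {q0, q1, q2, q3, q5, q6} → {q0, q1, q2, q3, q5, q6}.
Read 'b': {q0, q1, q2, q3, q5, q6} → {q0, q1, q2, q3, q4, q5, q6}.
Read 'c': {q0, q1, q2, q3, q4, q5, q6} → {q0, q1, q2, q3, q5, q6}.
Read 'a': {q0, q1, q2, q3, q5, q6} → {q0, q1, q2, q3, q5, q6}.
The final set {q0, q1, q2, q3, q5, q6} contains the accepting states q2, q3, q6.

Yes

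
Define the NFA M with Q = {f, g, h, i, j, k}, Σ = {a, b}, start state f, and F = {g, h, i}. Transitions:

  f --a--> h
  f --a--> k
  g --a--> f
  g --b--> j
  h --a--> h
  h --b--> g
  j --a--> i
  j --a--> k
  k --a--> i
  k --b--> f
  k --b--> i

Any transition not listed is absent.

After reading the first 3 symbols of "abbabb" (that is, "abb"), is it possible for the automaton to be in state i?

No

Start in {f}.
Read 'a': f→{h, k}; now {h, k}.
Read 'b': h→{g}, k→{f, i}; now {f, g, i}.
Read 'b': f→∅, g→{j}, i→∅; now {j}.
State i is not in {j}.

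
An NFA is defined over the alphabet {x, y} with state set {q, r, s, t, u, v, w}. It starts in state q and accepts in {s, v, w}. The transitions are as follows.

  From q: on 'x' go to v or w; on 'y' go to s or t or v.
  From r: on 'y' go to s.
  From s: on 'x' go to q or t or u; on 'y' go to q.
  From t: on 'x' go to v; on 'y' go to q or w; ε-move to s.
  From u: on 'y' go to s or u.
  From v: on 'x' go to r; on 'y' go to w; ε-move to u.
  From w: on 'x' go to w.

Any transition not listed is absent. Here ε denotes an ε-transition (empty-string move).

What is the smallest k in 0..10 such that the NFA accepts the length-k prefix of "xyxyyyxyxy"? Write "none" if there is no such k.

Start in {q}.
Read 'x': q→{v, w}; union {v, w}; ε-closure = {u, v, w}.
None of the earlier sets intersect F, but {u, v, w} does.

1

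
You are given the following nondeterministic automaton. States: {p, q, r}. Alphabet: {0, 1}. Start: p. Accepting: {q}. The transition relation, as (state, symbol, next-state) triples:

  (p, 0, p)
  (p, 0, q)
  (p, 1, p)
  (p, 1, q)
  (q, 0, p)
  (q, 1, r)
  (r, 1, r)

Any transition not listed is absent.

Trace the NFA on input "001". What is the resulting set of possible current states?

{p, q, r}

Start in {p}.
Read '0': p→{p, q}; now {p, q}.
Read '0': p→{p, q}, q→{p}; now {p, q}.
Read '1': p→{p, q}, q→{r}; now {p, q, r}.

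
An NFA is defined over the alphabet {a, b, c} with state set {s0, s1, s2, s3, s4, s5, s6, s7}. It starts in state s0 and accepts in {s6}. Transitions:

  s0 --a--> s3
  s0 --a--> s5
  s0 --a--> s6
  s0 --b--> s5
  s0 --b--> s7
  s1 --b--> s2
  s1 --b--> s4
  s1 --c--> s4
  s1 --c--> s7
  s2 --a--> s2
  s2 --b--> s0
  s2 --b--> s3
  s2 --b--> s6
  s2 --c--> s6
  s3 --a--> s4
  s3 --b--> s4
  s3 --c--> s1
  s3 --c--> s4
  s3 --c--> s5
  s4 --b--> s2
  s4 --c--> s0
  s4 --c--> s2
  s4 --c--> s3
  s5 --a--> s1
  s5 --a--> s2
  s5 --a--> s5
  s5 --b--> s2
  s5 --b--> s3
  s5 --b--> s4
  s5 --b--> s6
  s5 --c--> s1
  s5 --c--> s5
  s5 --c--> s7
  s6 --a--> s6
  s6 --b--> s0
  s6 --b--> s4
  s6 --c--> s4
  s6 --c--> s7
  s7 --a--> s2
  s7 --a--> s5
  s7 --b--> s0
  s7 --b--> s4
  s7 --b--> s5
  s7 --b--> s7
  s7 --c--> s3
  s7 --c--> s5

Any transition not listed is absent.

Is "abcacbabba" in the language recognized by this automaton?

Yes

Start in {s0}.
Read 'a': {s0} → {s3, s5, s6}.
Read 'b': {s3, s5, s6} → {s0, s2, s3, s4, s6}.
Read 'c': {s0, s2, s3, s4, s6} → {s0, s1, s2, s3, s4, s5, s6, s7}.
Read 'a': {s0, s1, s2, s3, s4, s5, s6, s7} → {s1, s2, s3, s4, s5, s6}.
Read 'c': {s1, s2, s3, s4, s5, s6} → {s0, s1, s2, s3, s4, s5, s6, s7}.
Read 'b': {s0, s1, s2, s3, s4, s5, s6, s7} → {s0, s2, s3, s4, s5, s6, s7}.
Read 'a': {s0, s2, s3, s4, s5, s6, s7} → {s1, s2, s3, s4, s5, s6}.
Read 'b': {s1, s2, s3, s4, s5, s6} → {s0, s2, s3, s4, s6}.
Read 'b': {s0, s2, s3, s4, s6} → {s0, s2, s3, s4, s5, s6, s7}.
Read 'a': {s0, s2, s3, s4, s5, s6, s7} → {s1, s2, s3, s4, s5, s6}.
The final set {s1, s2, s3, s4, s5, s6} contains the accepting state s6.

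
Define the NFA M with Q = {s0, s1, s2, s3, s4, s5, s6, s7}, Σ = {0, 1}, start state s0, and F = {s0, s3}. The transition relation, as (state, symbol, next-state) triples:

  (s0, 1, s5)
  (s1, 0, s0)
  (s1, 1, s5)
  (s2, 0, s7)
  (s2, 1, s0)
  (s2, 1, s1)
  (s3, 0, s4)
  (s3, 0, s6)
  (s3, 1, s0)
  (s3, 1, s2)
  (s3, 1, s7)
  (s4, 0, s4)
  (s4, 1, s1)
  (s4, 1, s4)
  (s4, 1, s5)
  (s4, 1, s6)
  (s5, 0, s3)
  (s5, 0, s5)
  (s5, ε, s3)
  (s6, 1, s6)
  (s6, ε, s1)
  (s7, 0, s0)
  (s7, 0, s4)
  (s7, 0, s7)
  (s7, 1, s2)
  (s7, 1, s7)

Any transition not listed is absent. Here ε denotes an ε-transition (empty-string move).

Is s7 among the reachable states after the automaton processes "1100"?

Start in {s0}.
Read '1': {s0} → {s3, s5}.
Read '1': {s3, s5} → {s0, s2, s7}.
Read '0': {s0, s2, s7} → {s0, s4, s7}.
Read '0': {s0, s4, s7} → {s0, s4, s7}.
State s7 is in {s0, s4, s7}.

Yes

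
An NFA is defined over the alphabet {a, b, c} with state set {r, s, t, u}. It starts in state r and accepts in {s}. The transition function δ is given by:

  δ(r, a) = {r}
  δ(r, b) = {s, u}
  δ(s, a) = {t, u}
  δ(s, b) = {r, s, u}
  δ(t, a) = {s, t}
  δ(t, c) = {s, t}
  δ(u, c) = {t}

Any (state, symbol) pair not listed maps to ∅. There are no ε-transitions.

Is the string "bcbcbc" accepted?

No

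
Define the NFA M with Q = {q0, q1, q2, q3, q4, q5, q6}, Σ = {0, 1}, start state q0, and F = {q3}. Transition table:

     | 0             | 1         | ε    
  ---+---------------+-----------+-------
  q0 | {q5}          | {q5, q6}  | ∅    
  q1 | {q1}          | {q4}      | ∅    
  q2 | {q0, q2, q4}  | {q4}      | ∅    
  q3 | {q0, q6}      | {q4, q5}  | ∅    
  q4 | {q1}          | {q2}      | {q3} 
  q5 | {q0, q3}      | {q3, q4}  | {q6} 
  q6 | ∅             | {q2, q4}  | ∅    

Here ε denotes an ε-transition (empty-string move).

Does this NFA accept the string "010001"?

Yes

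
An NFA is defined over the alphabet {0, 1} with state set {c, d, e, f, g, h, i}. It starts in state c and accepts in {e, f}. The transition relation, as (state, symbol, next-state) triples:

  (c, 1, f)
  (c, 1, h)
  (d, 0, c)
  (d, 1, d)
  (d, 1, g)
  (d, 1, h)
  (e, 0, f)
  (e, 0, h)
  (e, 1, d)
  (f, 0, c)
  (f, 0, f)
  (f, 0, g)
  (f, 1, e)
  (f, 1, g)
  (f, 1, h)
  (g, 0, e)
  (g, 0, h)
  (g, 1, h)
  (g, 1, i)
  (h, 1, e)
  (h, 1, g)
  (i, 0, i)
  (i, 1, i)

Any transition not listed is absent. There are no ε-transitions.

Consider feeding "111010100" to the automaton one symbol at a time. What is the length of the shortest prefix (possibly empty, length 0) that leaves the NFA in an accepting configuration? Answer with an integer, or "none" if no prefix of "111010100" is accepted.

1

Start in {c}.
Read '1': {c} → {f, h}.
None of the earlier sets intersect F, but {f, h} does.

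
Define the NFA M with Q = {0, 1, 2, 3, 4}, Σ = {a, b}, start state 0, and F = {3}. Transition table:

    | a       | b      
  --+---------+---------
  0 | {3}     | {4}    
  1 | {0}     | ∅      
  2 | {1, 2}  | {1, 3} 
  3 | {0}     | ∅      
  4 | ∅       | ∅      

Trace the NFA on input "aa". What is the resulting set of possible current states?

Start in {0}.
Read 'a': {0} → {3}.
Read 'a': {3} → {0}.

{0}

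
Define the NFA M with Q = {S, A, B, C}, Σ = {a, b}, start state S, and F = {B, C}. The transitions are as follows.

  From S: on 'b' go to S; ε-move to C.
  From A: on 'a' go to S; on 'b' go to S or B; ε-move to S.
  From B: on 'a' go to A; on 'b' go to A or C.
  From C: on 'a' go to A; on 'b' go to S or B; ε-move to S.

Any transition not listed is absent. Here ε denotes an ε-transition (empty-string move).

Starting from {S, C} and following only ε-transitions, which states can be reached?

{S, C}

Begin with {S, C}.
No ε-moves leave this set, so the closure equals the set itself.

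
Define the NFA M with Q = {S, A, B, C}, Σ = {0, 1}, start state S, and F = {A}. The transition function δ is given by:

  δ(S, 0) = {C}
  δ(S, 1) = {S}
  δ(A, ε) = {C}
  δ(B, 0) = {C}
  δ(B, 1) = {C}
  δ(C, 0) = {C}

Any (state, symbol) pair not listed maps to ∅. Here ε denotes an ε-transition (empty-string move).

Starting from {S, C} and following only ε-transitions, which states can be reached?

Begin with {S, C}.
No ε-moves leave this set, so the closure equals the set itself.

{S, C}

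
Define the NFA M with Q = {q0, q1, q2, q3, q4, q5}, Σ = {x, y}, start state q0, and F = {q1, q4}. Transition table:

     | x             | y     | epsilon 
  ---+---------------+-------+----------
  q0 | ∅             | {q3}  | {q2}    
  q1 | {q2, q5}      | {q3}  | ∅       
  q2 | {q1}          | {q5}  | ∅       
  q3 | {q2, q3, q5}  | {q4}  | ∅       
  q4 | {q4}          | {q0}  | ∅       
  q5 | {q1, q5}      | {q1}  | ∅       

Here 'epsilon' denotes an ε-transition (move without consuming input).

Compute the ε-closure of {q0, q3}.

Begin with {q0, q3}.
ε-move q0 → q2; add q2.

{q0, q2, q3}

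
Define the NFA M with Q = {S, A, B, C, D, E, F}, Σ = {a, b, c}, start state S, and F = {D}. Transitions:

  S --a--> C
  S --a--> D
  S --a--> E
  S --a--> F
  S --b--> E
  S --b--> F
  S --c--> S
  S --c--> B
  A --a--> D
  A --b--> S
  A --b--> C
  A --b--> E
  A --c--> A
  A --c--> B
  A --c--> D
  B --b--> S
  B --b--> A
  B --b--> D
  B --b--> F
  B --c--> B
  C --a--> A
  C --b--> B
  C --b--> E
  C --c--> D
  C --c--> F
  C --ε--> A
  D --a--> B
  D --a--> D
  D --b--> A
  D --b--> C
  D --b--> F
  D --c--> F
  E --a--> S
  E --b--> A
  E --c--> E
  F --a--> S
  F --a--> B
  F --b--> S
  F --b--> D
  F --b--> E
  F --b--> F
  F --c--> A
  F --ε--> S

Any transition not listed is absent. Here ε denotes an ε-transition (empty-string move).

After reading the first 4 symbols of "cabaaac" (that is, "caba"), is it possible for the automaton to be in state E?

Yes

Start in {S}.
Read 'c': S→{S, B}; now {S, B}.
Read 'a': S→{C, D, E, F}, B→∅; union {C, D, E, F}; ε-closure = {S, A, C, D, E, F}.
Read 'b': S→{E, F}, A→{S, C, E}, C→{B, E}, D→{A, C, F}, E→{A}, F→{S, D, E, F}; now {S, A, B, C, D, E, F}.
Read 'a': S→{C, D, E, F}, A→{D}, B→∅, C→{A}, D→{B, D}, E→{S}, F→{S, B}; now {S, A, B, C, D, E, F}.
State E is in {S, A, B, C, D, E, F}.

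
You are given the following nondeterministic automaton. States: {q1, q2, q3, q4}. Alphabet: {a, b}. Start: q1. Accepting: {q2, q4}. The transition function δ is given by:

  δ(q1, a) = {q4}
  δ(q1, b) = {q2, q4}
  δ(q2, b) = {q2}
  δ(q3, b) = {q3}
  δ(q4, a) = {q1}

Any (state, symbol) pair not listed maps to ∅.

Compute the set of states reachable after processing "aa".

{q1}

Start in {q1}.
Read 'a': {q1} → {q4}.
Read 'a': {q4} → {q1}.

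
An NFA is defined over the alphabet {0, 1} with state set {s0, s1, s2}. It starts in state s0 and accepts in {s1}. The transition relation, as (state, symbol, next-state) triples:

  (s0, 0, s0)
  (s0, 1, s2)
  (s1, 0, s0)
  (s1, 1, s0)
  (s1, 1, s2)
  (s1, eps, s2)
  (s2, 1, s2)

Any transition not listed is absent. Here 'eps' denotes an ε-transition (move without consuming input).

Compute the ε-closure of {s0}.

{s0}

Begin with {s0}.
No ε-moves leave this set, so the closure equals the set itself.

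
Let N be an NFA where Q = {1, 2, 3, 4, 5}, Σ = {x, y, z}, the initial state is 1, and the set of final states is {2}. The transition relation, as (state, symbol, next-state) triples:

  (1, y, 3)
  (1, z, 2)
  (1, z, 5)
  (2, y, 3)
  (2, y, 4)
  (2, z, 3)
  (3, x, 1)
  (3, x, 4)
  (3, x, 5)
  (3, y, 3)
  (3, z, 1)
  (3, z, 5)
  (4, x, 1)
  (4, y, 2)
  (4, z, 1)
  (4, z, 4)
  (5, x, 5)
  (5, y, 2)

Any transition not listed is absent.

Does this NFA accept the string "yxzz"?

Yes

Start in {1}.
Read 'y': {1} → {3}.
Read 'x': {3} → {1, 4, 5}.
Read 'z': {1, 4, 5} → {1, 2, 4, 5}.
Read 'z': {1, 2, 4, 5} → {1, 2, 3, 4, 5}.
The final set {1, 2, 3, 4, 5} contains the accepting state 2.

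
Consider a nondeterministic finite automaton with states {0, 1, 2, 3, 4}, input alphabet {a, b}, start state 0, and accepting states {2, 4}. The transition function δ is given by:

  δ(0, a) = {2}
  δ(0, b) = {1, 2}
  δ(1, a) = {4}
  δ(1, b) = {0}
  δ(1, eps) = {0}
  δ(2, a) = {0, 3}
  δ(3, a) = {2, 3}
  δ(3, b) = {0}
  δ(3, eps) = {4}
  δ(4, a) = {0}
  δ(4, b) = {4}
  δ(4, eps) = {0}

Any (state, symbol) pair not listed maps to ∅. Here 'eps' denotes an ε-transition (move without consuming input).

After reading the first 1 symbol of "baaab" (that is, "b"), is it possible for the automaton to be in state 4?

No

Start in {0}.
Read 'b': 0→{1, 2}; union {1, 2}; ε-closure = {0, 1, 2}.
State 4 is not in {0, 1, 2}.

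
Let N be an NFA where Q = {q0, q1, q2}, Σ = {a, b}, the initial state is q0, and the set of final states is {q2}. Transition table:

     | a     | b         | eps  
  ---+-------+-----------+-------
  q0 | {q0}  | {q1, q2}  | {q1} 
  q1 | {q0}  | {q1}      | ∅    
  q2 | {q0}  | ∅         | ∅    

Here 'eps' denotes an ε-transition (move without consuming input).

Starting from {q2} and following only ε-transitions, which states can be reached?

{q2}

Begin with {q2}.
No ε-moves leave this set, so the closure equals the set itself.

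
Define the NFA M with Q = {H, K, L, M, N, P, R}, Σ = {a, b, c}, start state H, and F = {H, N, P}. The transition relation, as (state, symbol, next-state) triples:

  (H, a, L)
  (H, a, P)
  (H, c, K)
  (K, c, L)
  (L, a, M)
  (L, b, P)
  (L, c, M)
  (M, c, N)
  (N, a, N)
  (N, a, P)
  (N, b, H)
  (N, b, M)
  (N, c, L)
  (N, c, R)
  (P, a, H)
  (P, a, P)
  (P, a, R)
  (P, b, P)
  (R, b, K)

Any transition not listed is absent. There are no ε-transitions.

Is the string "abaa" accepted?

Yes

Start in {H}.
Read 'a': H→{L, P}; now {L, P}.
Read 'b': L→{P}, P→{P}; now {P}.
Read 'a': P→{H, P, R}; now {H, P, R}.
Read 'a': H→{L, P}, P→{H, P, R}, R→∅; now {H, L, P, R}.
The final set {H, L, P, R} contains the accepting states H, P.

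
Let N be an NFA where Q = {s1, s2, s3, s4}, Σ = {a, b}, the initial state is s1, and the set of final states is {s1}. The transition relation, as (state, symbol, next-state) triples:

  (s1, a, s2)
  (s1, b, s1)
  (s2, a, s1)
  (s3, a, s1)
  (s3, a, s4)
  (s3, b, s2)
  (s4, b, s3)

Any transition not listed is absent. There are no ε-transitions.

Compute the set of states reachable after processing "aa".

{s1}

Start in {s1}.
Read 'a': s1→{s2}; now {s2}.
Read 'a': s2→{s1}; now {s1}.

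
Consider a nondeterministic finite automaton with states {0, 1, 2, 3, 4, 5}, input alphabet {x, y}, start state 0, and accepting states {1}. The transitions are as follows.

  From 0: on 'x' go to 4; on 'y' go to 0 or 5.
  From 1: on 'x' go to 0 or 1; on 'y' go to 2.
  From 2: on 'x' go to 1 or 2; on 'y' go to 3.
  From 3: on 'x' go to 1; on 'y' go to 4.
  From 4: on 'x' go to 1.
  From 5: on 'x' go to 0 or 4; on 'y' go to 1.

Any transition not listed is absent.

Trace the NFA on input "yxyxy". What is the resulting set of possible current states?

{0, 5}

Start in {0}.
Read 'y': 0→{0, 5}; now {0, 5}.
Read 'x': 0→{4}, 5→{0, 4}; now {0, 4}.
Read 'y': 0→{0, 5}, 4→∅; now {0, 5}.
Read 'x': 0→{4}, 5→{0, 4}; now {0, 4}.
Read 'y': 0→{0, 5}, 4→∅; now {0, 5}.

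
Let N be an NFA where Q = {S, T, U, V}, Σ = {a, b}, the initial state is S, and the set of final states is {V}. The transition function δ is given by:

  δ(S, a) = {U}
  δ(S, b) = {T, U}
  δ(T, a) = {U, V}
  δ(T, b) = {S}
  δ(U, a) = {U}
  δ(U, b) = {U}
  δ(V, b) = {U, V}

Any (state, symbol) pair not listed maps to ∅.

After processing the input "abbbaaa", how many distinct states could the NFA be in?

1

Start in {S}.
Read 'a': {S} → {U}.
Read 'b': {U} → {U}.
Read 'b': {U} → {U}.
Read 'b': {U} → {U}.
Read 'a': {U} → {U}.
Read 'a': {U} → {U}.
Read 'a': {U} → {U}.
That set has 1 state.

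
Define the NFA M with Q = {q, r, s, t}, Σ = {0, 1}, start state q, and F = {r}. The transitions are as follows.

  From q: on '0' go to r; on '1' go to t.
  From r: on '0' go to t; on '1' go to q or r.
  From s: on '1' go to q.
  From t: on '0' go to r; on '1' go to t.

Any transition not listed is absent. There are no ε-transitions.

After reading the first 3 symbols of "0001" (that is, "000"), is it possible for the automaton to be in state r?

Start in {q}.
Read '0': {q} → {r}.
Read '0': {r} → {t}.
Read '0': {t} → {r}.
State r is in {r}.

Yes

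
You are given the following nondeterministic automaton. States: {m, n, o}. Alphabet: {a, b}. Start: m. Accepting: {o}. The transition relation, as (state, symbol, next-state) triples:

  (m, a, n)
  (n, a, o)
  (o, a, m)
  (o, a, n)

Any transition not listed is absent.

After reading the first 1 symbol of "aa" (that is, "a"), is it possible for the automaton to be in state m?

Start in {m}.
Read 'a': {m} → {n}.
State m is not in {n}.

No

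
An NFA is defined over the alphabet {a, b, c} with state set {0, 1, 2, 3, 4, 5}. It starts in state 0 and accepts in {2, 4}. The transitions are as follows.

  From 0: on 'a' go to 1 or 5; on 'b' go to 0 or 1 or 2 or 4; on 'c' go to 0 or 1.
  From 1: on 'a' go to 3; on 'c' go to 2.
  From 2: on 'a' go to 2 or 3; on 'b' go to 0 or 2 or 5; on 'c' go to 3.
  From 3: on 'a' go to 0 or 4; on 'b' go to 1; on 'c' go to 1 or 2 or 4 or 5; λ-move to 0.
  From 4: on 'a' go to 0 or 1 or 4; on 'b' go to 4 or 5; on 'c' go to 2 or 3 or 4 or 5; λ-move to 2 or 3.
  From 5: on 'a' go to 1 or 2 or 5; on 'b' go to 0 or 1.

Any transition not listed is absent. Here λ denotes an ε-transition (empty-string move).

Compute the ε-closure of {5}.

Begin with {5}.
No ε-moves leave this set, so the closure equals the set itself.

{5}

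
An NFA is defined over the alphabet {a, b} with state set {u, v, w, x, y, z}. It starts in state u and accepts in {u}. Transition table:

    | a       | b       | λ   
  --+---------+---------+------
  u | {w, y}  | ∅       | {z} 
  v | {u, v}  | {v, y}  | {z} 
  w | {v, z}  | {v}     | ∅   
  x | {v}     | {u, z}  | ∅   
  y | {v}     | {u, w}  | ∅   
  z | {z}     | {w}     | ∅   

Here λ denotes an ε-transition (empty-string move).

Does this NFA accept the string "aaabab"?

No

Start: ε-closure({u}) = {u, z}.
Read 'a': {u, z} → {w, y, z}.
Read 'a': {w, y, z} → {v, z}.
Read 'a': {v, z} → {u, v, z}.
Read 'b': {u, v, z} → {v, w, y, z}.
Read 'a': {v, w, y, z} → {u, v, z}.
Read 'b': {u, v, z} → {v, w, y, z}.
The final set {v, w, y, z} contains no accepting state.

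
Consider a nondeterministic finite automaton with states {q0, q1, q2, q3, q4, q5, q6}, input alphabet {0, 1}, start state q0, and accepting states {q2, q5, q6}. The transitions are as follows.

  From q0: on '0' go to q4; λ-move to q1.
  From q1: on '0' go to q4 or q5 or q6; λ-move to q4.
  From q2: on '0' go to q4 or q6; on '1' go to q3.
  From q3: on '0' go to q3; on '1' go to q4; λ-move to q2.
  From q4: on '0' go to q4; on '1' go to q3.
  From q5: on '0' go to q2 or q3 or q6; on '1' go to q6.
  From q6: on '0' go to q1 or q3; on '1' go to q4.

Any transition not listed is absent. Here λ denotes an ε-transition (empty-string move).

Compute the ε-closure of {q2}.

{q2}

Begin with {q2}.
No ε-moves leave this set, so the closure equals the set itself.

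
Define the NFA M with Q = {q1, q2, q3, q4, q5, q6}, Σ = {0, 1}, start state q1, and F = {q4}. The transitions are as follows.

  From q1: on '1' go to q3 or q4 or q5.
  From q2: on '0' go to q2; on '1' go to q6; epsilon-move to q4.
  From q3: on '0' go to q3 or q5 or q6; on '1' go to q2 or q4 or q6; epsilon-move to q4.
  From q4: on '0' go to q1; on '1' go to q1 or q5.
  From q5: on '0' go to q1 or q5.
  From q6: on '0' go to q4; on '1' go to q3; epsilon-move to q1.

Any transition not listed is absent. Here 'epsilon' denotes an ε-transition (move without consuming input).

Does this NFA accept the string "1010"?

Yes

Start in {q1}.
Read '1': q1→{q3, q4, q5}; now {q3, q4, q5}.
Read '0': q3→{q3, q5, q6}, q4→{q1}, q5→{q1, q5}; union {q1, q3, q5, q6}; ε-closure = {q1, q3, q4, q5, q6}.
Read '1': q1→{q3, q4, q5}, q3→{q2, q4, q6}, q4→{q1, q5}, q5→∅, q6→{q3}; now {q1, q2, q3, q4, q5, q6}.
Read '0': q1→∅, q2→{q2}, q3→{q3, q5, q6}, q4→{q1}, q5→{q1, q5}, q6→{q4}; now {q1, q2, q3, q4, q5, q6}.
The final set {q1, q2, q3, q4, q5, q6} contains the accepting state q4.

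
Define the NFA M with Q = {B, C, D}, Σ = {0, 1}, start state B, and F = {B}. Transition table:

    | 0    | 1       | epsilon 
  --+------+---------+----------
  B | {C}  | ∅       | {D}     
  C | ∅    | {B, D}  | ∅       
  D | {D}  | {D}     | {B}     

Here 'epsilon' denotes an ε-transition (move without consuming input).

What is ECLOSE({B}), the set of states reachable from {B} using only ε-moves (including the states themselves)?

{B, D}

Begin with {B}.
ε-move B → D; add D.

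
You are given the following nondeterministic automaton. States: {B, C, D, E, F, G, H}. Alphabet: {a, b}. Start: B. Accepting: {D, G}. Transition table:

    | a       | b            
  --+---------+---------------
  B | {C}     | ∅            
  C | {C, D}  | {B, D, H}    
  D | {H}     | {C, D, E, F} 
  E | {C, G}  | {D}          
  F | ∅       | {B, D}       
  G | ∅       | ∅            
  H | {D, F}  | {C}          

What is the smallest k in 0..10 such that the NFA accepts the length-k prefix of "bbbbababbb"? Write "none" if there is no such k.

none

Start in {B}.
Read 'b': {B} → ∅.
The set is empty and remains empty for the remaining 9 symbols.
No reachable set along the way intersects F.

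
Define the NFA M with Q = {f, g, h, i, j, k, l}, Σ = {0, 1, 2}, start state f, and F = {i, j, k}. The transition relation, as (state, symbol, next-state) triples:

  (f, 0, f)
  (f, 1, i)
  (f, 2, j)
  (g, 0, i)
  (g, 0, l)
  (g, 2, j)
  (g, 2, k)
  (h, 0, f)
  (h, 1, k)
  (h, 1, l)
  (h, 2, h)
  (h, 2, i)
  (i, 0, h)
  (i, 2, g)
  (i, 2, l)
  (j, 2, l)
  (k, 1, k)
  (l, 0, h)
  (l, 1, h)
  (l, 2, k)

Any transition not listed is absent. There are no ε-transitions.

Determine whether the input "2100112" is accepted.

No

Start in {f}.
Read '2': f→{j}; now {j}.
Read '1': j→∅; now ∅.
The set is empty and remains empty for the remaining 5 symbols.
The final set ∅ contains no accepting state.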